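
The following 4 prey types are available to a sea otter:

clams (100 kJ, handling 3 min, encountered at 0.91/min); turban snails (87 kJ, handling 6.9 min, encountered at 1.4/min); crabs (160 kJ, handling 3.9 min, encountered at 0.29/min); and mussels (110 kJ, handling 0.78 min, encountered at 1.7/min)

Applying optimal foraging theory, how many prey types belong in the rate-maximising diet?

1

Profitabilities (E/h, kJ/min): mussels 141, crabs 41, clams 33.3, turban snails 12.6. Add prey in this order while the next type's profitability exceeds the intake rate on those already taken.
Rate on top 1: 80.4. crabs: 41 < 80.4 → exclude; stop.
Optimal diet: mussels — 1 of 4 types.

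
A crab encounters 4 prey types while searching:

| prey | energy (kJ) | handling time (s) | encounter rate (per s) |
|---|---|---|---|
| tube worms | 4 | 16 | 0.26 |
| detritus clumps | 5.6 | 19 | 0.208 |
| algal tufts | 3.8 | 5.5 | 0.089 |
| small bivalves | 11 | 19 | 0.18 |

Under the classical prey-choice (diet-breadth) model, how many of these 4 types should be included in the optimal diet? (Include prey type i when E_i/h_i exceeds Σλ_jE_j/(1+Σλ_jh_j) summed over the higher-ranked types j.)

2

E/h in descending order: algal tufts 0.691, small bivalves 0.579, detritus clumps 0.295, tube worms 0.25 kJ/s. The optimal diet is the largest prefix of this list for which every included type satisfies E_i/h_i > R on the types above it.
Rate on top 1: 0.2271. small bivalves: 0.579 > 0.2271 → include.
Rate on top 2: 0.4722. detritus clumps: 0.295 < 0.4722 → exclude; stop.
Optimal diet: algal tufts, small bivalves — 2 of 4 types.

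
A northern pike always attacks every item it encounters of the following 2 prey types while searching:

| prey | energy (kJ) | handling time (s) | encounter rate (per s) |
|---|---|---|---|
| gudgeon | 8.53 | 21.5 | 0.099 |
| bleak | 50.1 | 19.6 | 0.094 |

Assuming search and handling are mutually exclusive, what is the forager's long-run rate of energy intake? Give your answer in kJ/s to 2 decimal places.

R = (0.099×8.53 + 0.094×50.1) / (1 + 0.099×21.5 + 0.094×19.6) = 5.554/4.971 = 1.117 kJ/s.

1.12 kJ/s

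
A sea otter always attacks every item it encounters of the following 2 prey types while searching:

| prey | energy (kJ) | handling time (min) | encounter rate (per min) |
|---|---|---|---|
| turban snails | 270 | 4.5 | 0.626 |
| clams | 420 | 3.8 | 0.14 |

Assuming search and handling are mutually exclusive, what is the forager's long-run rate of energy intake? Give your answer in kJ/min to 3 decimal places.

52.384 kJ/min

Energy encountered per unit search time: 0.626×270 + 0.14×420 = 227.8 kJ/min.
Handling time per unit search time: 0.626×4.5 + 0.14×3.8 = 3.349.
Rate = 227.8/(1 + 3.349) = 52.38 kJ/min.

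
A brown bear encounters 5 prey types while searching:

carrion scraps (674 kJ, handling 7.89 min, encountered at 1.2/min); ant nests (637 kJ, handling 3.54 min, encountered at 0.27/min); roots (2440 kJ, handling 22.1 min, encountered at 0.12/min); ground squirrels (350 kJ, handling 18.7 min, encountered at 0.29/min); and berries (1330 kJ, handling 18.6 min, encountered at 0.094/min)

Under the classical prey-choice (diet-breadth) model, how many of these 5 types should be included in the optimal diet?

2

E/h in descending order: ant nests 180, roots 110, carrion scraps 85.4, berries 71.5, ground squirrels 18.7 kJ/min. The optimal diet is the largest prefix of this list for which every included type satisfies E_i/h_i > R on the types above it.
Rate on top 1: 87.94. roots: 110 > 87.94 → include.
Rate on top 2: 100.9. carrion scraps: 85.4 < 100.9 → exclude; stop.
Optimal diet: ant nests, roots — 2 of 5 types.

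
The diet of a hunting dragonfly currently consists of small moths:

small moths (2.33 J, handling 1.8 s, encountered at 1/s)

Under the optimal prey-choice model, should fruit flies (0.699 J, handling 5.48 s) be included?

No

Intake rate on the current diet: R = (1×2.33) / (1 + 1×1.8) = 2.33/2.8 = 0.8321 J/s.
Profitability of fruit flies: 0.699/5.48 = 0.1276 J/s.
0.1276 < 0.8321, so adding fruit flies would lower the average — exclude it.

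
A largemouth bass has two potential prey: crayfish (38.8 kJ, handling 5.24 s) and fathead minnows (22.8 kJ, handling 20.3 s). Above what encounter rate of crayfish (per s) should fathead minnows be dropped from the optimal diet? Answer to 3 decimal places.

At the threshold, the rate on crayfish alone equals the profitability of fathead minnows: λ·38.8/(1 + λ·5.24) = 22.8/20.3 = 1.123.
Rearranging, λ(38.8 − 1.123×5.24) = 1.123, so λ = 1.123/32.91 = 0.03412 per s.

0.034 per s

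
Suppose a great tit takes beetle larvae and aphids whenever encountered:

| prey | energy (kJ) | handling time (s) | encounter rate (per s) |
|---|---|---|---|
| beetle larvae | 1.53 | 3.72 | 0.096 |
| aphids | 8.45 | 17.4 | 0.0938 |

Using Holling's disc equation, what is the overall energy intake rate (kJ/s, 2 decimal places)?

0.31 kJ/s

R = (0.096×1.53 + 0.0938×8.45) / (1 + 0.096×3.72 + 0.0938×17.4) = 0.9395/2.989 = 0.3143 kJ/s.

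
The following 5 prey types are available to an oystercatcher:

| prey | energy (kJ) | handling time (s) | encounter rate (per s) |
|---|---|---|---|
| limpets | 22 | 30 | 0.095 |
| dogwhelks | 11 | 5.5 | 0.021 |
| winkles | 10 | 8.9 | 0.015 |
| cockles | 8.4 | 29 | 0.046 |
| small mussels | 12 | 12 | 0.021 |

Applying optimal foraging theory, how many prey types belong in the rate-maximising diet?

E/h in descending order: dogwhelks 2, winkles 1.12, small mussels 1, limpets 0.733, cockles 0.29 kJ/s. The optimal diet is the largest prefix of this list for which every included type satisfies E_i/h_i > R on the types above it.
Rate on top 1: 0.2071. winkles: 1.12 > 0.2071 → include.
Rate on top 2: 0.305. small mussels: 1 > 0.305 → include.
Rate on top 3: 0.4217. limpets: 0.733 > 0.4217 → include.
Rate on top 4: 0.6258. cockles: 0.29 < 0.6258 → exclude; stop.
Optimal diet: dogwhelks, winkles, small mussels, limpets — 4 of 5 types.

4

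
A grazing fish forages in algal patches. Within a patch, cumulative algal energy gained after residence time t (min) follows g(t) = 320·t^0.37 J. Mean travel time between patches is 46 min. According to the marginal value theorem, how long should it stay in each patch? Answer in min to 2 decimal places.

27.02 min

By the marginal value theorem, leave when the instantaneous gain rate g'(t) equals the habitat-wide average g(t)/(T + t).
g'(t) = 0.37·320·t^-0.63. Setting 0.37·320·t^-0.63 = 320·t^0.37/(46+t) gives 0.37(46+t) = t, so 0.63·t = 0.37×46.
t* = 0.37×46/0.63 = 27.02 min.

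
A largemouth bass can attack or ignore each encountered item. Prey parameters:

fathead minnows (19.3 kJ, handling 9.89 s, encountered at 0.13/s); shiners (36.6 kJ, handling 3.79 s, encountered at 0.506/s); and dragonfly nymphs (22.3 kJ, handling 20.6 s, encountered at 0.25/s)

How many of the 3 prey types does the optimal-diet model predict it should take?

Profitabilities (E/h, kJ/s): shiners 9.66, fathead minnows 1.95, dragonfly nymphs 1.08. Add prey in this order while the next type's profitability exceeds the intake rate on those already taken.
Rate on top 1: 6.347. fathead minnows: 1.95 < 6.347 → exclude; stop.
Optimal diet: shiners — 1 of 3 types.

1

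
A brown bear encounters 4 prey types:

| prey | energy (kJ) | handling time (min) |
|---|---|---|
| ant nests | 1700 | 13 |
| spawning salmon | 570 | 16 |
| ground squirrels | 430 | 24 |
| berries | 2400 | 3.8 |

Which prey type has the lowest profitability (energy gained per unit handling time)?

Profitability E/h (kJ/min): ant nests = 1700/13 = 131, spawning salmon = 570/16 = 35.6, ground squirrels = 430/24 = 17.9, berries = 2400/3.8 = 632.
Ranked: berries > ant nests > spawning salmon > ground squirrels.

ground squirrels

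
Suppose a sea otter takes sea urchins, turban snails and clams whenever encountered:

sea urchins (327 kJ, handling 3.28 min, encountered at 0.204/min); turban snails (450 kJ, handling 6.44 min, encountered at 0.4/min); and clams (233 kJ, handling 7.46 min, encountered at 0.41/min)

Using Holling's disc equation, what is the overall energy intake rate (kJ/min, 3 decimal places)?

R = (0.204×327 + 0.4×450 + 0.41×233) / (1 + 0.204×3.28 + 0.4×6.44 + 0.41×7.46) = 342.2/7.304 = 46.86 kJ/min.

46.858 kJ/min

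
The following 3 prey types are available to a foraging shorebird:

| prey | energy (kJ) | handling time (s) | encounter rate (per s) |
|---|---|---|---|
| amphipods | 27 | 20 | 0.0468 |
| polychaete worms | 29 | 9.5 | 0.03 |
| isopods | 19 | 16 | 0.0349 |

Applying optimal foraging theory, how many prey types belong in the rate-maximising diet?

3

Rank by E/h (kJ/s): polychaete worms 3.05, amphipods 1.35, isopods 1.19. Include each in turn until the next type's E/h falls below the running intake rate.
Rate on top 1: 0.677. amphipods: 1.35 > 0.677 → include.
Rate on top 2: 0.9606. isopods: 1.19 > 0.9606 → include.
Optimal diet: polychaete worms, amphipods, isopods — 3 of 3 types.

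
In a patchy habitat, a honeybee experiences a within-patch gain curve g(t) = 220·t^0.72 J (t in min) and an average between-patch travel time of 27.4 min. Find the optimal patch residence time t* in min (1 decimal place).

Maximise g(t)/(T+t): set derivative to zero → g'(t)(T+t) = g(t).
g'(t) = 0.72·220·t^-0.28. Setting 0.72·220·t^-0.28 = 220·t^0.72/(27.4+t) gives 0.72(27.4+t) = t, so 0.28·t = 0.72×27.4.
t* = 0.72×27.4/0.28 = 70.46 min.

70.5 min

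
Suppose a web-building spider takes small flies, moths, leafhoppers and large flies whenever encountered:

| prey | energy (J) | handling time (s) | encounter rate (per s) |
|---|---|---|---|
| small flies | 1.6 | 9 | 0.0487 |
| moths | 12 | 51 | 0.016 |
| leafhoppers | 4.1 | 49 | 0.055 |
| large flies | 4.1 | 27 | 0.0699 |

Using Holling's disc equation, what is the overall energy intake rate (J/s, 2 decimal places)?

R = Σλ_iE_i / (1 + Σλ_ih_i)
Numerator: 0.0487×1.6 + 0.016×12 + 0.055×4.1 + 0.0699×4.1 = 0.782
Denominator: 1 + 0.0487×9 + 0.016×51 + 0.055×49 + 0.0699×27 = 6.837
R = 0.782/6.837 = 0.1144 J/s

0.11 J/s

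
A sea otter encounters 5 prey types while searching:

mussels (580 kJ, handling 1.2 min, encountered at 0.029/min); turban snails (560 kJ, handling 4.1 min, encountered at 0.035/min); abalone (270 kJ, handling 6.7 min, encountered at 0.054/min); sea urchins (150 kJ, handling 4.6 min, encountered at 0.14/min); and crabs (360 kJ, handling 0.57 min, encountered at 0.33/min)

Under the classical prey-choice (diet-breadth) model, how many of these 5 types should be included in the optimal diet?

Profitabilities (E/h, kJ/min): crabs 632, mussels 483, turban snails 137, abalone 40.3, sea urchins 32.6. Add prey in this order while the next type's profitability exceeds the intake rate on those already taken.
Rate on top 1: 99.99. mussels: 483 > 99.99 → include.
Rate on top 2: 110.9. turban snails: 137 > 110.9 → include.
Rate on top 3: 113.6. abalone: 40.3 < 113.6 → exclude; stop.
Optimal diet: crabs, mussels, turban snails — 3 of 5 types.

3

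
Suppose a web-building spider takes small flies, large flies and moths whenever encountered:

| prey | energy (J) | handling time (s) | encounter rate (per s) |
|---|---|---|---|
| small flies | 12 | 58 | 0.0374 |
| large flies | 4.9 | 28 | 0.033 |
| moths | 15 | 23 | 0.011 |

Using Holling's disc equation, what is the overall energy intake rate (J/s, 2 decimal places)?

0.18 J/s

Energy encountered per unit search time: 0.0374×12 + 0.033×4.9 + 0.011×15 = 0.7755 J/s.
Handling time per unit search time: 0.0374×58 + 0.033×28 + 0.011×23 = 3.346.
Rate = 0.7755/(1 + 3.346) = 0.1784 J/s.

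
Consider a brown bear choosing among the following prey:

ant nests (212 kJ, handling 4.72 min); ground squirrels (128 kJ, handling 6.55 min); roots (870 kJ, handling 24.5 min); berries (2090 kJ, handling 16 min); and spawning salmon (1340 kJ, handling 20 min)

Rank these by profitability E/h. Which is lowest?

ground squirrels

Profitability E/h (kJ/min): ant nests = 212/4.72 = 44.9, ground squirrels = 128/6.55 = 19.5, roots = 870/24.5 = 35.5, berries = 2090/16 = 131, spawning salmon = 1340/20 = 67.
Ranked: berries > spawning salmon > ant nests > roots > ground squirrels.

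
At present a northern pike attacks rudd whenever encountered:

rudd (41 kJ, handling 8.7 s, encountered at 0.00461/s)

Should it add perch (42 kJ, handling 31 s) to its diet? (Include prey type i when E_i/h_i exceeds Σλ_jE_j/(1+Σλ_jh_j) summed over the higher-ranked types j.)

Current rate: (0.00461×41)/(1 + 0.00461×8.7) = 0.1817 kJ/s.
perch: E/h = 42/31 = 1.355 kJ/s.
1.355 > 0.1817, so adding perch raises the average — include it.

Yes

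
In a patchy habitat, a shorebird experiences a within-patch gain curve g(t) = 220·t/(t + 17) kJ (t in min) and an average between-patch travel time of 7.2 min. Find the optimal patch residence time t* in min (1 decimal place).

By the marginal value theorem, leave when the instantaneous gain rate g'(t) equals the habitat-wide average g(t)/(T + t).
g'(t) = 220·17/(t + 17)². Setting 220·17/(t+17)² = 220t/[(t+17)(7.2+t)] gives 17(7.2+t) = t(t+17), so t² = 17×7.2 = 122.4.
t* = √122.4 = 11.06 min.

11.1 min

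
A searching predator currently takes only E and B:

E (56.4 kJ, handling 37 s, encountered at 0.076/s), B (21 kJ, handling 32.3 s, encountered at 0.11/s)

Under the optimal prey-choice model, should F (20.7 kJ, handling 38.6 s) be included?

On E and B alone, R = ΣλE/(1+Σλh) = 6.596/7.365 = 0.8956 kJ/s.
F: E/h = 20.7/38.6 = 0.5363 kJ/s.
0.5363 < 0.8956, so adding F would lower the average — exclude it.

No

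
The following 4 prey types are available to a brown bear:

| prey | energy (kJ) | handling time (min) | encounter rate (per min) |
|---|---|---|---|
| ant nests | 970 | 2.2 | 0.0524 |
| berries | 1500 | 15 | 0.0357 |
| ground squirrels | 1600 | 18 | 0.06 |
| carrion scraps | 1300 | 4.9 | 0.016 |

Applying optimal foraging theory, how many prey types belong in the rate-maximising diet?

Rank by E/h (kJ/min): ant nests 441, carrion scraps 265, berries 100, ground squirrels 88.9. Include each in turn until the next type's E/h falls below the running intake rate.
Rate on top 1: 45.57. carrion scraps: 265 > 45.57 → include.
Rate on top 2: 60.01. berries: 100 > 60.01 → include.
Rate on top 3: 72.39. ground squirrels: 88.9 > 72.39 → include.
Optimal diet: ant nests, carrion scraps, berries, ground squirrels — 4 of 4 types.

4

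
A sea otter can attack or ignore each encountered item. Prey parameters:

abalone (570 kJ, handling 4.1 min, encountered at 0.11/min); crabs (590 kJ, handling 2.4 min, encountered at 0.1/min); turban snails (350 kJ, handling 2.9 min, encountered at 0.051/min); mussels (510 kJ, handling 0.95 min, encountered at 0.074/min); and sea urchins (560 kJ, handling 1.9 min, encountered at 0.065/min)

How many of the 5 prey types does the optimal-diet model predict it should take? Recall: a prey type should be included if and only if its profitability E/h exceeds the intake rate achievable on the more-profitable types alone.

5

Profitabilities (E/h, kJ/min): mussels 537, sea urchins 295, crabs 246, abalone 139, turban snails 121. Add prey in this order while the next type's profitability exceeds the intake rate on those already taken.
Rate on top 1: 35.26. sea urchins: 295 > 35.26 → include.
Rate on top 2: 62.1. crabs: 246 > 62.1 → include.
Rate on top 3: 92.86. abalone: 139 > 92.86 → include.
Rate on top 4: 103.9. turban snails: 121 > 103.9 → include.
Optimal diet: mussels, sea urchins, crabs, abalone, turban snails — 5 of 5 types.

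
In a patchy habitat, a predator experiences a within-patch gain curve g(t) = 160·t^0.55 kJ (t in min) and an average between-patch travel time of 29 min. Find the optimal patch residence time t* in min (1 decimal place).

Optimal t* satisfies g'(t*) = g(t*)/(T + t*).
g'(t) = 0.55·160·t^-0.45. Setting 0.55·160·t^-0.45 = 160·t^0.55/(29+t) gives 0.55(29+t) = t, so 0.45·t = 0.55×29.
t* = 0.55×29/0.45 = 35.44 min.

35.4 min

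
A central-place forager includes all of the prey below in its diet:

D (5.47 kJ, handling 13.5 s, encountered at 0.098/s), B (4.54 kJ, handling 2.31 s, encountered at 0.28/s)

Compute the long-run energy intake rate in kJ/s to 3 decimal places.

R = Σλ_iE_i / (1 + Σλ_ih_i)
Numerator: 0.098×5.47 + 0.28×4.54 = 1.807
Denominator: 1 + 0.098×13.5 + 0.28×2.31 = 2.97
R = 1.807/2.97 = 0.6085 kJ/s

0.609 kJ/s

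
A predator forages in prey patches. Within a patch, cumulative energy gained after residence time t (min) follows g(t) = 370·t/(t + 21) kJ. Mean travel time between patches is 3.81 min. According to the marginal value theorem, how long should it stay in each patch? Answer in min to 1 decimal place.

8.9 min

By the marginal value theorem, leave when the instantaneous gain rate g'(t) equals the habitat-wide average g(t)/(T + t).
g'(t) = 370·21/(t + 21)². Setting 370·21/(t+21)² = 370t/[(t+21)(3.81+t)] gives 21(3.81+t) = t(t+21), so t² = 21×3.81 = 80.01.
t* = √80.01 = 8.945 min.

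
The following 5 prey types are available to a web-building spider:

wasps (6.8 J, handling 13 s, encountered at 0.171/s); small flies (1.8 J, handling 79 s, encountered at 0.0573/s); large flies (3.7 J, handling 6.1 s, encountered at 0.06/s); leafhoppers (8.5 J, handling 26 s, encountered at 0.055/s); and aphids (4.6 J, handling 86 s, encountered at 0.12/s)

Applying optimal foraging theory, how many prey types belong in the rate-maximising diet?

2

E/h in descending order: large flies 0.607, wasps 0.523, leafhoppers 0.327, aphids 0.0535, small flies 0.0228 J/s. The optimal diet is the largest prefix of this list for which every included type satisfies E_i/h_i > R on the types above it.
Rate on top 1: 0.1625. wasps: 0.523 > 0.1625 → include.
Rate on top 2: 0.3858. leafhoppers: 0.327 < 0.3858 → exclude; stop.
Optimal diet: large flies, wasps — 2 of 5 types.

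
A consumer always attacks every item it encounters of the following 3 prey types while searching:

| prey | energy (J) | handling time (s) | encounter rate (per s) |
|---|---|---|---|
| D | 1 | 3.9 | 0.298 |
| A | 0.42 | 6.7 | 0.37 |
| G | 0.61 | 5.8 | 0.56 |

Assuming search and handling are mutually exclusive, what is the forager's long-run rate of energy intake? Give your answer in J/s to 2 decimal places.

0.10 J/s

R = Σλ_iE_i / (1 + Σλ_ih_i)
Numerator: 0.298×1 + 0.37×0.42 + 0.56×0.61 = 0.795
Denominator: 1 + 0.298×3.9 + 0.37×6.7 + 0.56×5.8 = 7.889
R = 0.795/7.889 = 0.1008 J/s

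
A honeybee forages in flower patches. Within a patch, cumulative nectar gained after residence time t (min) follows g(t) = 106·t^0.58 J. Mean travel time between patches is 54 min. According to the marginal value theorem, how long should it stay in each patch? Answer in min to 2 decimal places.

74.57 min

By the marginal value theorem, leave when the instantaneous gain rate g'(t) equals the habitat-wide average g(t)/(T + t).
g'(t) = 0.58·106·t^-0.42. Setting 0.58·106·t^-0.42 = 106·t^0.58/(54+t) gives 0.58(54+t) = t, so 0.42·t = 0.58×54.
t* = 0.58×54/0.42 = 74.57 min.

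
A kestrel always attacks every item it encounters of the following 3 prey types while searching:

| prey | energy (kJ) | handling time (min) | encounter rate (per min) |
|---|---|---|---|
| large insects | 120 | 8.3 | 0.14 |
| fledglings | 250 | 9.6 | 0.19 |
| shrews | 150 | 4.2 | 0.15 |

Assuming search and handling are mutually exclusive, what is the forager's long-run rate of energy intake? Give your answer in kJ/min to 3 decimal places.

18.804 kJ/min

R = Σλ_iE_i / (1 + Σλ_ih_i)
Numerator: 0.14×120 + 0.19×250 + 0.15×150 = 86.8
Denominator: 1 + 0.14×8.3 + 0.19×9.6 + 0.15×4.2 = 4.616
R = 86.8/4.616 = 18.8 kJ/min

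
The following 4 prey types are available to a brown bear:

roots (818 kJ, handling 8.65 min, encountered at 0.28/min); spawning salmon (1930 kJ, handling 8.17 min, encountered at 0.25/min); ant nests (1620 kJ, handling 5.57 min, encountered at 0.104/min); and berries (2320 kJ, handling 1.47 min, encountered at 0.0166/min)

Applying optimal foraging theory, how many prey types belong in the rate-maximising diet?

Profitabilities (E/h, kJ/min): berries 1.58e+03, ant nests 291, spawning salmon 236, roots 94.6. Add prey in this order while the next type's profitability exceeds the intake rate on those already taken.
Rate on top 1: 37.59. ant nests: 291 > 37.59 → include.
Rate on top 2: 129.1. spawning salmon: 236 > 129.1 → include.
Rate on top 3: 189.1. roots: 94.6 < 189.1 → exclude; stop.
Optimal diet: berries, ant nests, spawning salmon — 3 of 4 types.

3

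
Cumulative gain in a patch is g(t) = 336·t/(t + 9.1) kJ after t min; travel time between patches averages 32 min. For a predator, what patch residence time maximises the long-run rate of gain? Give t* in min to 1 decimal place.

17.1 min

Optimal t* satisfies g'(t*) = g(t*)/(T + t*).
g'(t) = 336·9.1/(t + 9.1)². Setting 336·9.1/(t+9.1)² = 336t/[(t+9.1)(32+t)] gives 9.1(32+t) = t(t+9.1), so t² = 9.1×32 = 291.2.
t* = √291.2 = 17.06 min.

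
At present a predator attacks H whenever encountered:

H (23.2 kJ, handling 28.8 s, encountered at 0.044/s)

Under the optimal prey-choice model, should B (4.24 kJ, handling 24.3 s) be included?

No

On H alone, R = ΣλE/(1+Σλh) = 1.021/2.267 = 0.4502 kJ/s.
Profitability of B: 4.24/24.3 = 0.1745 kJ/s.
Since 0.1745 < R, time spent handling B is better spent searching.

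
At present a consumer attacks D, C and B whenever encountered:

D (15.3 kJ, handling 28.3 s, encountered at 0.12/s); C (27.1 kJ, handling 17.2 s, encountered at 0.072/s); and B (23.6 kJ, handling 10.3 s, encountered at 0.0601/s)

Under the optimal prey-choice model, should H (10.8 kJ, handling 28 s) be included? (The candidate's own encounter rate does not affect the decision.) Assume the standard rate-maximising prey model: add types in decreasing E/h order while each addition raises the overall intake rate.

No

Current rate: (0.12×15.3 + 0.072×27.1 + 0.0601×23.6)/(1 + 0.12×28.3 + 0.072×17.2 + 0.0601×10.3) = 0.8324 kJ/s.
H: E/h = 10.8/28 = 0.3857 kJ/s.
0.3857 < 0.8324, so adding H would lower the average — exclude it.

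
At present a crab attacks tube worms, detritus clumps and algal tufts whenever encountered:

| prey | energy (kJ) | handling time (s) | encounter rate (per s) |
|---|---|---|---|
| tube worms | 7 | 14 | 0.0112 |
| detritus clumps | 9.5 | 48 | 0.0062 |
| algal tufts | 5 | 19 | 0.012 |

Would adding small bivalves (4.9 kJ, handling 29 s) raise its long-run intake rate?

Current rate: (0.0112×7 + 0.0062×9.5 + 0.012×5)/(1 + 0.0112×14 + 0.0062×48 + 0.012×19) = 0.1173 kJ/s.
Profitability of small bivalves: 4.9/29 = 0.169 kJ/s.
Since 0.169 > R, including small bivalves increases the long-run rate.

Yes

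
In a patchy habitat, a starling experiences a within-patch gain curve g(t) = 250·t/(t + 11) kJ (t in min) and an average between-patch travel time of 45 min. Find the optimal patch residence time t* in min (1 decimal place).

22.2 min

Optimal t* satisfies g'(t*) = g(t*)/(T + t*).
g'(t) = 250·11/(t + 11)². Setting 250·11/(t+11)² = 250t/[(t+11)(45+t)] gives 11(45+t) = t(t+11), so t² = 11×45 = 495.
t* = √495 = 22.25 min.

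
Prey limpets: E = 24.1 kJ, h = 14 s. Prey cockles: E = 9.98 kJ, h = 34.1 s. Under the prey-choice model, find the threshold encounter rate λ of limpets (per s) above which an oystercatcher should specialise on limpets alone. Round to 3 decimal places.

0.015 per s

Drop cockles once their profitability E₂/h₂ falls below the rate achievable on limpets alone: E₂/h₂ = λE₁/(1 + λh₁).
Solve for λ: λE₁h₂ = E₂(1 + λh₁) → λ(E₁h₂ − E₂h₁) = E₂ → λ = E₂/(E₁h₂ − E₂h₁).
λ = 9.98/(24.1×34.1 − 9.98×14) = 9.98/682.1 = 0.01463 per s.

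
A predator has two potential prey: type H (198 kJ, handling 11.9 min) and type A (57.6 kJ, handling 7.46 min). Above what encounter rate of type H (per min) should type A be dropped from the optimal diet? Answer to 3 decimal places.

The zero-one rule: include type A iff E₂/h₂ > λE₁/(1+λh₁). Equality gives the switch point.
λE₁h₂ = E₂ + λE₂h₁ ⇒ λ = E₂/(E₁h₂ − E₂h₁) = 57.6/(1477 − 685.4) = 0.07276 per min.

0.073 per min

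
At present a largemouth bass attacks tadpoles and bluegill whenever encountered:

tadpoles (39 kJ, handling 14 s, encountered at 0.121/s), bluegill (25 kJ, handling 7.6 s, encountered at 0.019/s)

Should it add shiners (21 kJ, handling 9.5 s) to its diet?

Yes

Current rate: (0.121×39 + 0.019×25)/(1 + 0.121×14 + 0.019×7.6) = 1.83 kJ/s.
shiners: E/h = 21/9.5 = 2.211 kJ/s.
2.211 > 1.83, so adding shiners raises the average — include it.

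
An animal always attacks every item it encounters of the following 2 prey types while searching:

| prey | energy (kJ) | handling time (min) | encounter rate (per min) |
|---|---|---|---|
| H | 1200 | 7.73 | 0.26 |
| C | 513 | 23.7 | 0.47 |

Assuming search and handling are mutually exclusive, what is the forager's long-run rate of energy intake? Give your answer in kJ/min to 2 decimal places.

R = (0.26×1200 + 0.47×513) / (1 + 0.26×7.73 + 0.47×23.7) = 553.1/14.15 = 39.09 kJ/min.

39.09 kJ/min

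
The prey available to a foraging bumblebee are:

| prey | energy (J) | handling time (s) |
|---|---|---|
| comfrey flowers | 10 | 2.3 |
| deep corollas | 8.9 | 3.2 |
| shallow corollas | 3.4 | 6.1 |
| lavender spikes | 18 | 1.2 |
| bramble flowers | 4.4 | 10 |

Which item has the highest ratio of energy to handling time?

In descending order of E/h:
lavender spikes: 18/1.2 = 15 J/s
comfrey flowers: 10/2.3 = 4.35 J/s
deep corollas: 8.9/3.2 = 2.78 J/s
shallow corollas: 3.4/6.1 = 0.557 J/s
bramble flowers: 4.4/10 = 0.44 J/s

lavender spikes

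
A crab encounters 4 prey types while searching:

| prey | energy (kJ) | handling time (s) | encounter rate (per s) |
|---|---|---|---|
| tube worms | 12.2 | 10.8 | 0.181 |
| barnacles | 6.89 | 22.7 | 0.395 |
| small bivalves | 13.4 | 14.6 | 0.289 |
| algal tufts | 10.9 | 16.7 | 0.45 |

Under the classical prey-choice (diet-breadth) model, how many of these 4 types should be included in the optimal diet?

2

Profitabilities (E/h, kJ/s): tube worms 1.13, small bivalves 0.918, algal tufts 0.653, barnacles 0.304. Add prey in this order while the next type's profitability exceeds the intake rate on those already taken.
Rate on top 1: 0.7473. small bivalves: 0.918 > 0.7473 → include.
Rate on top 2: 0.8476. algal tufts: 0.653 < 0.8476 → exclude; stop.
Optimal diet: tube worms, small bivalves — 2 of 4 types.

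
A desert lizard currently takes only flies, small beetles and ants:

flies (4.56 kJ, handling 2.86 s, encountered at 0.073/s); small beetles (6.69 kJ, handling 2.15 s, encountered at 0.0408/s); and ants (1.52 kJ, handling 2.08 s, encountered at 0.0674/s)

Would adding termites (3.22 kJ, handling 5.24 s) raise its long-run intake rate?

Intake rate on the current diet: R = (0.073×4.56 + 0.0408×6.69 + 0.0674×1.52) / (1 + 0.073×2.86 + 0.0408×2.15 + 0.0674×2.08) = 0.7083/1.437 = 0.493 kJ/s.
Profitability of termites: 3.22/5.24 = 0.6145 kJ/s.
Since 0.6145 > R, including termites increases the long-run rate.

Yes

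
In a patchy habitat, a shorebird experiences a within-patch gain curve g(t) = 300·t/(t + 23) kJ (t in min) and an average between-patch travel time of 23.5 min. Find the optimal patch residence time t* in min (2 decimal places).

23.25 min

Maximise g(t)/(T+t): set derivative to zero → g'(t)(T+t) = g(t).
g'(t) = 300·23/(t + 23)². Setting 300·23/(t+23)² = 300t/[(t+23)(23.5+t)] gives 23(23.5+t) = t(t+23), so t² = 23×23.5 = 540.5.
t* = √540.5 = 23.25 min.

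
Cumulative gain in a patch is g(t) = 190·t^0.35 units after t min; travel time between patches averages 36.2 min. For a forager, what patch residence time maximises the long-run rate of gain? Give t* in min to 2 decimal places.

19.49 min

By the marginal value theorem, leave when the instantaneous gain rate g'(t) equals the habitat-wide average g(t)/(T + t).
g'(t) = 0.35·190·t^-0.65. Setting 0.35·190·t^-0.65 = 190·t^0.35/(36.2+t) gives 0.35(36.2+t) = t, so 0.65·t = 0.35×36.2.
t* = 0.35×36.2/0.65 = 19.49 min.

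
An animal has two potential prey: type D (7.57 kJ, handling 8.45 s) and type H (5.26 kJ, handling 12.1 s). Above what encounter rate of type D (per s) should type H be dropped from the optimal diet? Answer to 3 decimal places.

0.112 per s

At the threshold, the rate on type D alone equals the profitability of type H: λ·7.57/(1 + λ·8.45) = 5.26/12.1 = 0.4347.
Rearranging, λ(7.57 − 0.4347×8.45) = 0.4347, so λ = 0.4347/3.897 = 0.1116 per s.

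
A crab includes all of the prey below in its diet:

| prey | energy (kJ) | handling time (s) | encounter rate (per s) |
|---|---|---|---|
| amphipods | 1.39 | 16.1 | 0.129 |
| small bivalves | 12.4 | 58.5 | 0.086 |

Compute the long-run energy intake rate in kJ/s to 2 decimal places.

0.15 kJ/s

R = Σλ_iE_i / (1 + Σλ_ih_i)
Numerator: 0.129×1.39 + 0.086×12.4 = 1.246
Denominator: 1 + 0.129×16.1 + 0.086×58.5 = 8.108
R = 1.246/8.108 = 0.1536 kJ/s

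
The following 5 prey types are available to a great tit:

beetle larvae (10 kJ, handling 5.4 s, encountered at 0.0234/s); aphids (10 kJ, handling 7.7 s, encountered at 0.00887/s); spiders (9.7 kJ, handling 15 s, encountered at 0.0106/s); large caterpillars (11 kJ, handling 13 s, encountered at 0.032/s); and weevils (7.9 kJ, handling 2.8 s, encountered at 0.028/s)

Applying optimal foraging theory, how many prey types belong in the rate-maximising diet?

5

Profitabilities (E/h, kJ/s): weevils 2.82, beetle larvae 1.85, aphids 1.3, large caterpillars 0.846, spiders 0.647. Add prey in this order while the next type's profitability exceeds the intake rate on those already taken.
Rate on top 1: 0.2051. beetle larvae: 1.85 > 0.2051 → include.
Rate on top 2: 0.3778. aphids: 1.3 > 0.3778 → include.
Rate on top 3: 0.4272. large caterpillars: 0.846 > 0.4272 → include.
Rate on top 4: 0.5304. spiders: 0.647 > 0.5304 → include.
Optimal diet: weevils, beetle larvae, aphids, large caterpillars, spiders — 5 of 5 types.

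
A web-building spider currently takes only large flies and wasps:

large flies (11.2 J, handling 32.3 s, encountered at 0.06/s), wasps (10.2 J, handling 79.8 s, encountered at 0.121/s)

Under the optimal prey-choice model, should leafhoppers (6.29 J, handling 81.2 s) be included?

Current rate: (0.06×11.2 + 0.121×10.2)/(1 + 0.06×32.3 + 0.121×79.8) = 0.1514 J/s.
Profitability of leafhoppers: 6.29/81.2 = 0.07746 J/s.
0.07746 < 0.1514, so adding leafhoppers would lower the average — exclude it.

No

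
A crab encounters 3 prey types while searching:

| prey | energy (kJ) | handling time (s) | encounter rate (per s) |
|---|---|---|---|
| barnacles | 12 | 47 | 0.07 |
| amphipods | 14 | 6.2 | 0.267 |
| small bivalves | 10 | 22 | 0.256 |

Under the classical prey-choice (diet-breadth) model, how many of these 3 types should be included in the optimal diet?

1

Rank by E/h (kJ/s): amphipods 2.26, small bivalves 0.455, barnacles 0.255. Include each in turn until the next type's E/h falls below the running intake rate.
Rate on top 1: 1.408. small bivalves: 0.455 < 1.408 → exclude; stop.
Optimal diet: amphipods — 1 of 3 types.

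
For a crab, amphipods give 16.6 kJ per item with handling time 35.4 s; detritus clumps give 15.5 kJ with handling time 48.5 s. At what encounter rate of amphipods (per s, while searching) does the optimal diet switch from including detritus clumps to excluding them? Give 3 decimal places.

0.060 per s

At the threshold, the rate on amphipods alone equals the profitability of detritus clumps: λ·16.6/(1 + λ·35.4) = 15.5/48.5 = 0.3196.
Rearranging, λ(16.6 − 0.3196×35.4) = 0.3196, so λ = 0.3196/5.287 = 0.06045 per s.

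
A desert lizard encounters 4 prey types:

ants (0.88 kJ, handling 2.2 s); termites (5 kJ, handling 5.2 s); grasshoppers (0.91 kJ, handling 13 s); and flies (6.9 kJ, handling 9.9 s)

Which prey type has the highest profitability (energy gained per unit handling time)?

termites

In descending order of E/h:
termites: 5/5.2 = 0.962 kJ/s
flies: 6.9/9.9 = 0.697 kJ/s
ants: 0.88/2.2 = 0.4 kJ/s
grasshoppers: 0.91/13 = 0.07 kJ/s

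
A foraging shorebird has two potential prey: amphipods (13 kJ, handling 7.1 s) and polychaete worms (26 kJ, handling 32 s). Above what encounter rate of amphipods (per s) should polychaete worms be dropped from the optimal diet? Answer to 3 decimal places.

0.112 per s

Drop polychaete worms once their profitability E₂/h₂ falls below the rate achievable on amphipods alone: E₂/h₂ = λE₁/(1 + λh₁).
Solve for λ: λE₁h₂ = E₂(1 + λh₁) → λ(E₁h₂ − E₂h₁) = E₂ → λ = E₂/(E₁h₂ − E₂h₁).
λ = 26/(13×32 − 26×7.1) = 26/231.4 = 0.1124 per s.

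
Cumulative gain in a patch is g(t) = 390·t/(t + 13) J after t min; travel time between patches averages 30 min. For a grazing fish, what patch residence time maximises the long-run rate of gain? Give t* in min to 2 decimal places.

By the marginal value theorem, leave when the instantaneous gain rate g'(t) equals the habitat-wide average g(t)/(T + t).
g'(t) = 390·13/(t + 13)². Setting 390·13/(t+13)² = 390t/[(t+13)(30+t)] gives 13(30+t) = t(t+13), so t² = 13×30 = 390.
t* = √390 = 19.75 min.

19.75 min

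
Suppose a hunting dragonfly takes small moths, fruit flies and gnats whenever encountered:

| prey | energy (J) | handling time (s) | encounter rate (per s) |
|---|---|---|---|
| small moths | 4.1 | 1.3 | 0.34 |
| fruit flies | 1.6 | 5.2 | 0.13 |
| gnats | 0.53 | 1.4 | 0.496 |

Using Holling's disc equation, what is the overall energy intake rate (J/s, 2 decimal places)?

R = Σλ_iE_i / (1 + Σλ_ih_i)
Numerator: 0.34×4.1 + 0.13×1.6 + 0.496×0.53 = 1.865
Denominator: 1 + 0.34×1.3 + 0.13×5.2 + 0.496×1.4 = 2.812
R = 1.865/2.812 = 0.6631 J/s

0.66 J/s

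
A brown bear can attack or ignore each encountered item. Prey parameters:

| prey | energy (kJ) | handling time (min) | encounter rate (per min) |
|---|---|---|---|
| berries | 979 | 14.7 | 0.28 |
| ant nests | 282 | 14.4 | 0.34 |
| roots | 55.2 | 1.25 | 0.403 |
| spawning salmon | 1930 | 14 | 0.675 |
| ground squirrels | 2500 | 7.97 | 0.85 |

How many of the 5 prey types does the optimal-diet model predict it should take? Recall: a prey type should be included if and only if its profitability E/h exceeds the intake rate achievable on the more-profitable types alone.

E/h in descending order: ground squirrels 314, spawning salmon 138, berries 66.6, roots 44.2, ant nests 19.6 kJ/min. The optimal diet is the largest prefix of this list for which every included type satisfies E_i/h_i > R on the types above it.
Rate on top 1: 273.3. spawning salmon: 138 < 273.3 → exclude; stop.
Optimal diet: ground squirrels — 1 of 5 types.

1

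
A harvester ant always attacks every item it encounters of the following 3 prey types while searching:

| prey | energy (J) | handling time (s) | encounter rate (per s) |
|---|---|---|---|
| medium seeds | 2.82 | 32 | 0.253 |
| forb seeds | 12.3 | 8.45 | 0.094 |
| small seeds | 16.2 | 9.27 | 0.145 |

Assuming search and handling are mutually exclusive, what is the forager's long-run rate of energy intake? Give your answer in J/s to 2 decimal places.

R = Σλ_iE_i / (1 + Σλ_ih_i)
Numerator: 0.253×2.82 + 0.094×12.3 + 0.145×16.2 = 4.219
Denominator: 1 + 0.253×32 + 0.094×8.45 + 0.145×9.27 = 11.23
R = 4.219/11.23 = 0.3755 J/s

0.38 J/s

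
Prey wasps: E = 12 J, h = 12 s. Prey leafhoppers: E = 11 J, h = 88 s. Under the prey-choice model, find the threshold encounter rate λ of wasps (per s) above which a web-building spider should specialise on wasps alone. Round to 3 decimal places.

0.012 per s

Drop leafhoppers once their profitability E₂/h₂ falls below the rate achievable on wasps alone: E₂/h₂ = λE₁/(1 + λh₁).
Solve for λ: λE₁h₂ = E₂(1 + λh₁) → λ(E₁h₂ − E₂h₁) = E₂ → λ = E₂/(E₁h₂ − E₂h₁).
λ = 11/(12×88 − 11×12) = 11/924 = 0.0119 per s.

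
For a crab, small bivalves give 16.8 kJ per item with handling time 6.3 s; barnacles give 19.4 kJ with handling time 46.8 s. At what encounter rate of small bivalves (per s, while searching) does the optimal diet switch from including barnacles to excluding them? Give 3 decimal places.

The zero-one rule: include barnacles iff E₂/h₂ > λE₁/(1+λh₁). Equality gives the switch point.
λE₁h₂ = E₂ + λE₂h₁ ⇒ λ = E₂/(E₁h₂ − E₂h₁) = 19.4/(786.2 − 122.2) = 0.02922 per s.

0.029 per s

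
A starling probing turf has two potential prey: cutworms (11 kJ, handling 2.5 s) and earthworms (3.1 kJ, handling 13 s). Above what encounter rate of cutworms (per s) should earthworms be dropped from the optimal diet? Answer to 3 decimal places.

Drop earthworms once their profitability E₂/h₂ falls below the rate achievable on cutworms alone: E₂/h₂ = λE₁/(1 + λh₁).
Solve for λ: λE₁h₂ = E₂(1 + λh₁) → λ(E₁h₂ − E₂h₁) = E₂ → λ = E₂/(E₁h₂ − E₂h₁).
λ = 3.1/(11×13 − 3.1×2.5) = 3.1/135.2 = 0.02292 per s.

0.023 per s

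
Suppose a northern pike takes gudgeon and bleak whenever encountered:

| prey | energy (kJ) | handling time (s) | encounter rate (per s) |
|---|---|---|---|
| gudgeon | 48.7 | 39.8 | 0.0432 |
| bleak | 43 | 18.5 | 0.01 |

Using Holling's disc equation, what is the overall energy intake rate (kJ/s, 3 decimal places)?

0.872 kJ/s

R = Σλ_iE_i / (1 + Σλ_ih_i)
Numerator: 0.0432×48.7 + 0.01×43 = 2.534
Denominator: 1 + 0.0432×39.8 + 0.01×18.5 = 2.904
R = 2.534/2.904 = 0.8724 kJ/s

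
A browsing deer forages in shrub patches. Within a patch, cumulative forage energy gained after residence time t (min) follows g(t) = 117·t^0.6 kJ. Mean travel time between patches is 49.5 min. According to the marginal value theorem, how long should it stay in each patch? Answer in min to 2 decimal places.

74.25 min

Maximise g(t)/(T+t): set derivative to zero → g'(t)(T+t) = g(t).
g'(t) = 0.6·117·t^-0.4. Setting 0.6·117·t^-0.4 = 117·t^0.6/(49.5+t) gives 0.6(49.5+t) = t, so 0.40·t = 0.6×49.5.
t* = 0.6×49.5/0.40 = 74.25 min.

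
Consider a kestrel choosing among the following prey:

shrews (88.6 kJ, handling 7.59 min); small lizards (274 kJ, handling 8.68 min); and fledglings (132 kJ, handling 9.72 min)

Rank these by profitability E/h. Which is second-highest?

fledglings

In descending order of E/h:
small lizards: 274/8.68 = 31.6 kJ/min
fledglings: 132/9.72 = 13.6 kJ/min
shrews: 88.6/7.59 = 11.7 kJ/min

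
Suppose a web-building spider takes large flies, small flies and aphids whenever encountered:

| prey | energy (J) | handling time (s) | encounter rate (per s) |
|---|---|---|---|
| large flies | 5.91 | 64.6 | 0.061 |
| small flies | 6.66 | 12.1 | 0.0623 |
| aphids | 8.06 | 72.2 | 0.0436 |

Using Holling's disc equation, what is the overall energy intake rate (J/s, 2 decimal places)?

0.13 J/s

Energy encountered per unit search time: 0.061×5.91 + 0.0623×6.66 + 0.0436×8.06 = 1.127 J/s.
Handling time per unit search time: 0.061×64.6 + 0.0623×12.1 + 0.0436×72.2 = 7.842.
Rate = 1.127/(1 + 7.842) = 0.1274 J/s.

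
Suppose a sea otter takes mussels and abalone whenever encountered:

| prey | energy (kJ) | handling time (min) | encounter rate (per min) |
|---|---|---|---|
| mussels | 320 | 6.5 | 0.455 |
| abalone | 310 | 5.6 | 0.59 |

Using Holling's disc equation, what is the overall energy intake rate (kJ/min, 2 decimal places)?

Energy encountered per unit search time: 0.455×320 + 0.59×310 = 328.5 kJ/min.
Handling time per unit search time: 0.455×6.5 + 0.59×5.6 = 6.261.
Rate = 328.5/(1 + 6.261) = 45.24 kJ/min.

45.24 kJ/min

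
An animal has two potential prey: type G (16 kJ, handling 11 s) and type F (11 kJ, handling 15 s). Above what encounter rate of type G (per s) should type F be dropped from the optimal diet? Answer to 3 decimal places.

Drop type F once their profitability E₂/h₂ falls below the rate achievable on type G alone: E₂/h₂ = λE₁/(1 + λh₁).
Solve for λ: λE₁h₂ = E₂(1 + λh₁) → λ(E₁h₂ − E₂h₁) = E₂ → λ = E₂/(E₁h₂ − E₂h₁).
λ = 11/(16×15 − 11×11) = 11/119 = 0.09244 per s.

0.092 per s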